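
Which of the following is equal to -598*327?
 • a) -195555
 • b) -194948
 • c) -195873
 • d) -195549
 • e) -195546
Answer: e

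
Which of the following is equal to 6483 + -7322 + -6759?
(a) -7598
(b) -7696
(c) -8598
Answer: a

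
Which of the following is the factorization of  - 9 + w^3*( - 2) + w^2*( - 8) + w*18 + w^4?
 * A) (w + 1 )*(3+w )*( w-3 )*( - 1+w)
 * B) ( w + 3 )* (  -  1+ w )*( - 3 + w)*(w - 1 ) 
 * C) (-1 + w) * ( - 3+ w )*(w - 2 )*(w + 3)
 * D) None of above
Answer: B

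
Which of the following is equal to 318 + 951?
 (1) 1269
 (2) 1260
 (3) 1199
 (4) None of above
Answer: 1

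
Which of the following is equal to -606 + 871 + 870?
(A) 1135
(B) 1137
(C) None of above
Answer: A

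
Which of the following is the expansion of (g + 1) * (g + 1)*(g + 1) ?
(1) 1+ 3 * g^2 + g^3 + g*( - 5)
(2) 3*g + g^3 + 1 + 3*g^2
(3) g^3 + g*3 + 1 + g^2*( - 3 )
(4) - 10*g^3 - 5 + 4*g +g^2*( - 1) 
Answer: 2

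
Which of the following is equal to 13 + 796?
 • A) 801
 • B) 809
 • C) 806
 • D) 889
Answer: B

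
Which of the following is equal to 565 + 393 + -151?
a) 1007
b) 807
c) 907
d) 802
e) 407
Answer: b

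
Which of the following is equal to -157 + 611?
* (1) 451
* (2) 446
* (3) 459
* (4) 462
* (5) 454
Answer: 5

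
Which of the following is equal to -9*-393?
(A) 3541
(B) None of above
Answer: B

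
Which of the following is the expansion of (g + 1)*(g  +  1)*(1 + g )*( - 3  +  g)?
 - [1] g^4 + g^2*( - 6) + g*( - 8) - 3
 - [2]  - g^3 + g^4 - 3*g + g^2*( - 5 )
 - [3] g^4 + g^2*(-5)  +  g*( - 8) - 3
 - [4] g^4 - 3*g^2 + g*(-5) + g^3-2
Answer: 1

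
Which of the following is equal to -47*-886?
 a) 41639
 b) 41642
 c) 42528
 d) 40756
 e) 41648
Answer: b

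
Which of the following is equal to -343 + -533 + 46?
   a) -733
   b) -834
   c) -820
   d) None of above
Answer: d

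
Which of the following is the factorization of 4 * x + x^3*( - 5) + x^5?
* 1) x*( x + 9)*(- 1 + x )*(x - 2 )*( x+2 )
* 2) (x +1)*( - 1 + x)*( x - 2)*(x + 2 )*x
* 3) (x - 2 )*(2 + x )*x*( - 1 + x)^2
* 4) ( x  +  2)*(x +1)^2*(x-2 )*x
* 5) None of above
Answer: 2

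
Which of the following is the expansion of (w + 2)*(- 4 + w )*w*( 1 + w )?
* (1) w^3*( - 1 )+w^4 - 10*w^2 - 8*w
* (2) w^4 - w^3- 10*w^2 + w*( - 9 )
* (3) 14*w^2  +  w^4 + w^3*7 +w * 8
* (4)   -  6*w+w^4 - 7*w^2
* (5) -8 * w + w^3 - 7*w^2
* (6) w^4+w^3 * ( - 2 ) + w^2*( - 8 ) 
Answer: 1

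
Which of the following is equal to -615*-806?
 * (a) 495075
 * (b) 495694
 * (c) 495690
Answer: c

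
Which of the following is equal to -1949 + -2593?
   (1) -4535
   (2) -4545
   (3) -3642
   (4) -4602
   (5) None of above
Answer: 5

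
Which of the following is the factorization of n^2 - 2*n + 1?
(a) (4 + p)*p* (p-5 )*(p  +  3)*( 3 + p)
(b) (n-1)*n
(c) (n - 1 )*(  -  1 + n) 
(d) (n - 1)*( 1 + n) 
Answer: c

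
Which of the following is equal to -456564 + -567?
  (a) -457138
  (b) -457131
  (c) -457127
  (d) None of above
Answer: b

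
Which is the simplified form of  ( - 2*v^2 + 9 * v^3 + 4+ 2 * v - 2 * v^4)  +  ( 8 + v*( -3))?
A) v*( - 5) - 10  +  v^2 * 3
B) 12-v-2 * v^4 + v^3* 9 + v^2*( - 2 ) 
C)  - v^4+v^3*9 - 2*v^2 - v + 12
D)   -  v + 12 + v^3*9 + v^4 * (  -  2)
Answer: B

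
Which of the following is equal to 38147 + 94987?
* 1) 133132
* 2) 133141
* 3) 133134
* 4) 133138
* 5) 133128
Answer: 3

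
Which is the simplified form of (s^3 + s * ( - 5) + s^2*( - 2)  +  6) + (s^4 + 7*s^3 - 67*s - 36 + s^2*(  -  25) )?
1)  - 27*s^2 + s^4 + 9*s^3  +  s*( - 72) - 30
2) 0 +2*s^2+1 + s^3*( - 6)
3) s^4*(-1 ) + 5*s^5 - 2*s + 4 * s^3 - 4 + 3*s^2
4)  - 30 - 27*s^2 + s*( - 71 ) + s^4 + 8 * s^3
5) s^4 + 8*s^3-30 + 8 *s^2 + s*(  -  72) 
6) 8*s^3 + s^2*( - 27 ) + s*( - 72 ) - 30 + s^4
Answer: 6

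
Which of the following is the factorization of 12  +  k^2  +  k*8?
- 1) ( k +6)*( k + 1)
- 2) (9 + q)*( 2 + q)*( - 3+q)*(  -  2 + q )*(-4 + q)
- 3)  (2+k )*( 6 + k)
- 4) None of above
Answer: 3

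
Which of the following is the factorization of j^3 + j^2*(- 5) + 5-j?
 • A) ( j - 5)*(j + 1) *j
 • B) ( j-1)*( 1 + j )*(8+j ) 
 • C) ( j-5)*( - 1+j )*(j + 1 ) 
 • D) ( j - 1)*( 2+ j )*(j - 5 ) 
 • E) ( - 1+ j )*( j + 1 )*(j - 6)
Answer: C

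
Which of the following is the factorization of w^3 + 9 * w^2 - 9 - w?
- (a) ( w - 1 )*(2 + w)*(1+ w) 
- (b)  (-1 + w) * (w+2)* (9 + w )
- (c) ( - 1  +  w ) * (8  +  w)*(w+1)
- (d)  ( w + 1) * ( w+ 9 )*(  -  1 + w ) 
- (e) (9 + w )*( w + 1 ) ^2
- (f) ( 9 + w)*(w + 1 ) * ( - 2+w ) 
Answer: d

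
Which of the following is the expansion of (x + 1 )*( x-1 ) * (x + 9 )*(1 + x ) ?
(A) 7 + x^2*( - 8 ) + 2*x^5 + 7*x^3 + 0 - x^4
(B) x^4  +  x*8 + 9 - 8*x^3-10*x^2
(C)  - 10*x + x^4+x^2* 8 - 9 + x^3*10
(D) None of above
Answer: C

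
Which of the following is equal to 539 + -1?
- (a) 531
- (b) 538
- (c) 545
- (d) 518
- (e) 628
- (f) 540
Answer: b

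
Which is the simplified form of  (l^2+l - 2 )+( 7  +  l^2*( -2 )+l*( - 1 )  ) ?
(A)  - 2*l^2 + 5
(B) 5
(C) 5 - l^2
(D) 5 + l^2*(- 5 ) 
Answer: C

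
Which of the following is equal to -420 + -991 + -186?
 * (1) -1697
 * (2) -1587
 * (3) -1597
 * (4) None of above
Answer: 3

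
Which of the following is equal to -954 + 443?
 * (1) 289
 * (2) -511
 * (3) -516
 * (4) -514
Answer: 2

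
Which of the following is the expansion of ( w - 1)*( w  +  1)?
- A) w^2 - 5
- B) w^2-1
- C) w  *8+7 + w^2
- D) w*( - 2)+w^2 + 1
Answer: B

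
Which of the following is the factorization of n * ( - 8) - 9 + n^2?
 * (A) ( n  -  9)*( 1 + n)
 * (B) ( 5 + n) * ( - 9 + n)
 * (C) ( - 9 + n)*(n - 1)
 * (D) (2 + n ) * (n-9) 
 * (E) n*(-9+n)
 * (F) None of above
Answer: A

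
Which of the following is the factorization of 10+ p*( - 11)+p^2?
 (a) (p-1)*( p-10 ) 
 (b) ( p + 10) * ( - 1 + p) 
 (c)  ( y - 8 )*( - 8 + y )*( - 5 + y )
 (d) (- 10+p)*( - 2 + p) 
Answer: a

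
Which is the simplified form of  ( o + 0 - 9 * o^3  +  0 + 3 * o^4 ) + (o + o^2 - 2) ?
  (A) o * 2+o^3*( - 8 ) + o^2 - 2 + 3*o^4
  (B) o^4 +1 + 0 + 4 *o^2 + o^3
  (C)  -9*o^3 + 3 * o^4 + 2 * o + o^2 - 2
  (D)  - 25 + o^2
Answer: C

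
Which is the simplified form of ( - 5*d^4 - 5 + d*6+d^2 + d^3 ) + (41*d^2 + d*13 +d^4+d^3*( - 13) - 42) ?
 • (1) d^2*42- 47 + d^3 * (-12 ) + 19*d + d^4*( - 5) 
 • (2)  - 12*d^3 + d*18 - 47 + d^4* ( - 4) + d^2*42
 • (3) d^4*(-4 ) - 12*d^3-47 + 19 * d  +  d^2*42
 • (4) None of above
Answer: 3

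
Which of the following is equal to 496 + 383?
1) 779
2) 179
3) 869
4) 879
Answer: 4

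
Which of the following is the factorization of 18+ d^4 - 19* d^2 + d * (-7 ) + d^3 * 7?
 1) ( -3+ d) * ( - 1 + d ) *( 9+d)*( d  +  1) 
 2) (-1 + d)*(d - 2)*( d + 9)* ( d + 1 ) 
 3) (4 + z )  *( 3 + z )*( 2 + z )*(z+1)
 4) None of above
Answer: 2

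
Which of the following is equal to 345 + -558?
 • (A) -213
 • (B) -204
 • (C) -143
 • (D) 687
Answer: A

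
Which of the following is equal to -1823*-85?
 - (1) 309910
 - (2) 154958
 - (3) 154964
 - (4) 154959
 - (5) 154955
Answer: 5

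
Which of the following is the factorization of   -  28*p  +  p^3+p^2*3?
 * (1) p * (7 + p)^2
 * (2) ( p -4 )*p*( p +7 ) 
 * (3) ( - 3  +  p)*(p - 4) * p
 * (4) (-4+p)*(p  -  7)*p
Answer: 2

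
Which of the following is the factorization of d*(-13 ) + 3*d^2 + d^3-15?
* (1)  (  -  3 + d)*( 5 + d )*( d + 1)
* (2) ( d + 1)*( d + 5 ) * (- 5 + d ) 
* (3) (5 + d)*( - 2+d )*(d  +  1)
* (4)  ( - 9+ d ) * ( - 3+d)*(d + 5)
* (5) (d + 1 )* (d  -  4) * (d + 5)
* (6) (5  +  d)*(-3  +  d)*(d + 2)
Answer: 1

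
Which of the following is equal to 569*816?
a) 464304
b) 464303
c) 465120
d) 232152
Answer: a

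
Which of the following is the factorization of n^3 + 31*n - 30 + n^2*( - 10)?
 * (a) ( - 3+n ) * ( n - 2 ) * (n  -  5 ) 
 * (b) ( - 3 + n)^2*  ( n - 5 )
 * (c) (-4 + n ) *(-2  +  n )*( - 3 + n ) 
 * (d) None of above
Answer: a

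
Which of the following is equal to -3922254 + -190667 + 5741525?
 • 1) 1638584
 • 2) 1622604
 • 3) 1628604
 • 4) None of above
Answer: 3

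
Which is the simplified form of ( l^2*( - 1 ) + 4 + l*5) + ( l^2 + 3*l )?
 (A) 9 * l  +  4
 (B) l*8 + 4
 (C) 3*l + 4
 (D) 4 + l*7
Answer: B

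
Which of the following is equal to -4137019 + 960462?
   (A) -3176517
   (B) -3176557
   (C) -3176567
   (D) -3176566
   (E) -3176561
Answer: B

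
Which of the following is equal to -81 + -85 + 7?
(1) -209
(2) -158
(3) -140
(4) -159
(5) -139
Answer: 4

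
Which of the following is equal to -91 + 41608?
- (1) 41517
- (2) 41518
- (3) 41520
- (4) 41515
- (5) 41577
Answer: 1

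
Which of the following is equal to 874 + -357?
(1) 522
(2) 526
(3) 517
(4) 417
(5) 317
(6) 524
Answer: 3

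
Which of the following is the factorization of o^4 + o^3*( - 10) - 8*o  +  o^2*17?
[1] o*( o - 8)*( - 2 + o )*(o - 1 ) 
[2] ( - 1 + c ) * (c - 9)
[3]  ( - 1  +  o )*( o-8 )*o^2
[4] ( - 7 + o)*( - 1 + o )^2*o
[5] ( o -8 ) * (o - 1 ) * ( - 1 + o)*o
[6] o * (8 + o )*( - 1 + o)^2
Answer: 5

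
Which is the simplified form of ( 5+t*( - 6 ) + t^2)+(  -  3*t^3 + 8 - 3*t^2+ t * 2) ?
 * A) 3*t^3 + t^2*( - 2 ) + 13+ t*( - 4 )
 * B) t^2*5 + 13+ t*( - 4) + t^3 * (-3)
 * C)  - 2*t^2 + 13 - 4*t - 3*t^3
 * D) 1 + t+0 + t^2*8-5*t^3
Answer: C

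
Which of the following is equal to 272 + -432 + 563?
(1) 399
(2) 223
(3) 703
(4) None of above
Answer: 4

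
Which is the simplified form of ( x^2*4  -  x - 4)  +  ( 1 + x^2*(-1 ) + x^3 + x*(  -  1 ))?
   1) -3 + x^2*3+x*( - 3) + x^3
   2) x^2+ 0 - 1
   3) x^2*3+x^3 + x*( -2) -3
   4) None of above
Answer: 3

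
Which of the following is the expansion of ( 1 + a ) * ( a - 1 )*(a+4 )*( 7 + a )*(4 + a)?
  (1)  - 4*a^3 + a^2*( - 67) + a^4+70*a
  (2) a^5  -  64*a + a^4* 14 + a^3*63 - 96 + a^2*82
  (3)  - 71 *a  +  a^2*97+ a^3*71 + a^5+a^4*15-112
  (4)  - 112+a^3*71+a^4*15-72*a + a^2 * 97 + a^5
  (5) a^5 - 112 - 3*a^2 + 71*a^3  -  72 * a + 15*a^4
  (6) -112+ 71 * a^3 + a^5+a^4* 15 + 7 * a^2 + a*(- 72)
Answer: 4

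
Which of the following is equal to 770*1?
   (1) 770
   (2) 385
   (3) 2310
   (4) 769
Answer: 1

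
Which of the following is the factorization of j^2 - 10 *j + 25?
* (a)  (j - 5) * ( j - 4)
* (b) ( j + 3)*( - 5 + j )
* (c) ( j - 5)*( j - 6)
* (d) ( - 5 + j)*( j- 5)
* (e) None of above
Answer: d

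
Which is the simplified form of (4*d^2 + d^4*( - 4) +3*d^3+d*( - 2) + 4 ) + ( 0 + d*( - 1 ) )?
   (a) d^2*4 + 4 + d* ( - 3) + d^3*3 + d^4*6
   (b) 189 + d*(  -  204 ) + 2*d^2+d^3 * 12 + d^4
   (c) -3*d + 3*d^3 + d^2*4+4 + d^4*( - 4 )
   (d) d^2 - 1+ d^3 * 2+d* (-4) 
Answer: c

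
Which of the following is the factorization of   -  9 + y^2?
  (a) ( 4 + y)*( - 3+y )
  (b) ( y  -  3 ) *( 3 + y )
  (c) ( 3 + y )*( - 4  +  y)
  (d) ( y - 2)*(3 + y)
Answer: b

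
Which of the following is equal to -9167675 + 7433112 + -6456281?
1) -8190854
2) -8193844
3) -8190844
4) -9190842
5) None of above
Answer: 3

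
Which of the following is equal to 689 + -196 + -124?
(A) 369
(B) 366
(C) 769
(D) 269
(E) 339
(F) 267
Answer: A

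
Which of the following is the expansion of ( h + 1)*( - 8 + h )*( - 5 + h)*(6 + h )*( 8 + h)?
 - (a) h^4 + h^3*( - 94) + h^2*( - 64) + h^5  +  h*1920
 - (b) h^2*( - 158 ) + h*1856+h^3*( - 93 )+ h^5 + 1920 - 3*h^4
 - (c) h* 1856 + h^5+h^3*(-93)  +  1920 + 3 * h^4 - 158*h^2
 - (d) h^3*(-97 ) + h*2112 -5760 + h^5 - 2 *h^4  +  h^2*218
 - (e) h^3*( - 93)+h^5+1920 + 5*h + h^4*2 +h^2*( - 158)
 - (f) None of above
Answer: f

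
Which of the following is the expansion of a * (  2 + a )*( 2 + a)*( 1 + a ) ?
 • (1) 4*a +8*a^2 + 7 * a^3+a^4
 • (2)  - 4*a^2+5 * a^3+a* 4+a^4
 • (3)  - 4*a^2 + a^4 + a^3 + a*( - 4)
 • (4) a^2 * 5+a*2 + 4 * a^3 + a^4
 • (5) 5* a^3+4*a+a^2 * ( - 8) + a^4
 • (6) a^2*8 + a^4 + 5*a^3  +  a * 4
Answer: 6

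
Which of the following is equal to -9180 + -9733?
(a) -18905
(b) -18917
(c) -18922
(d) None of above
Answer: d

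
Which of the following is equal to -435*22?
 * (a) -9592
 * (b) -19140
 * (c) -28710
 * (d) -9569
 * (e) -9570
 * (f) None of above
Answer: e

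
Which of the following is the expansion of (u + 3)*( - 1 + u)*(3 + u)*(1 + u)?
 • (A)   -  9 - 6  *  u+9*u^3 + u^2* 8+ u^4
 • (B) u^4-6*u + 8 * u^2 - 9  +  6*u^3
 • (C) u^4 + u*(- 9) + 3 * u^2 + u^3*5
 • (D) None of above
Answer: B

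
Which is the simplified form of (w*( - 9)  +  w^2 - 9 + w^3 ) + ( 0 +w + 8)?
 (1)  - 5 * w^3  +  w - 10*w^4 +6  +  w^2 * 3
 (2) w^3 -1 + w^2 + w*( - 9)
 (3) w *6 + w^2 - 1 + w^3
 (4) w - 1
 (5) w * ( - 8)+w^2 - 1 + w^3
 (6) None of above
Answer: 5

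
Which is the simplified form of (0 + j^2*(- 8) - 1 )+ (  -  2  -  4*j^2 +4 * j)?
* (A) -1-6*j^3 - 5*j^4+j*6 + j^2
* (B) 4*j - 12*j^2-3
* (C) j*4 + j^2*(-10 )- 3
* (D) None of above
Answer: B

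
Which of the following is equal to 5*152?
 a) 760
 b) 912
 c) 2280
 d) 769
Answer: a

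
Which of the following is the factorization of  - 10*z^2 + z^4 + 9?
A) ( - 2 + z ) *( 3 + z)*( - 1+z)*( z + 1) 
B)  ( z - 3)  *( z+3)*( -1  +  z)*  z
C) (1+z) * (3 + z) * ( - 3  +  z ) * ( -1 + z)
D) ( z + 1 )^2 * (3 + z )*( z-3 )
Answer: C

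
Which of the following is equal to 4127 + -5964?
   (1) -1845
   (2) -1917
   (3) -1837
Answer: 3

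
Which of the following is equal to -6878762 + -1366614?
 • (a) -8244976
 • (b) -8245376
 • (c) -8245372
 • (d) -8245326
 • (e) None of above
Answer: b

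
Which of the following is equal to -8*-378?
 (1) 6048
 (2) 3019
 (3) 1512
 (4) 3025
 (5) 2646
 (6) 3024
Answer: 6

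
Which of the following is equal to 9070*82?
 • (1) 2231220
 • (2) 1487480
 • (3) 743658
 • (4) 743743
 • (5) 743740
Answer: 5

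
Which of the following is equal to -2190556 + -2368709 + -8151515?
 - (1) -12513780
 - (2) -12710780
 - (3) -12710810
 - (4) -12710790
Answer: 2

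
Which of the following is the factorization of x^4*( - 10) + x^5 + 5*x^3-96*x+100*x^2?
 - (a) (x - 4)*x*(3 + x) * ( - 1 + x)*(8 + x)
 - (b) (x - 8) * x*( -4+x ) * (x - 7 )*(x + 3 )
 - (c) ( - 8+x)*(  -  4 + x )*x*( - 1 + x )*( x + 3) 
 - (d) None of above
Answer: c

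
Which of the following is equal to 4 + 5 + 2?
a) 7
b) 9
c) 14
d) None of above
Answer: d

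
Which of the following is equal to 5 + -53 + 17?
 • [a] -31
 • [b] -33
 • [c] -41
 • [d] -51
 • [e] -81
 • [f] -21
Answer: a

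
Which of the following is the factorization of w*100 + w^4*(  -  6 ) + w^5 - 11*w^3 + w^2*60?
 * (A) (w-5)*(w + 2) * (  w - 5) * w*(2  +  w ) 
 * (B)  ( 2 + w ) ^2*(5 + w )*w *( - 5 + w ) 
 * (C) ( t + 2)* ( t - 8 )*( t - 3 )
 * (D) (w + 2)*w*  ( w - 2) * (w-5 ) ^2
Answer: A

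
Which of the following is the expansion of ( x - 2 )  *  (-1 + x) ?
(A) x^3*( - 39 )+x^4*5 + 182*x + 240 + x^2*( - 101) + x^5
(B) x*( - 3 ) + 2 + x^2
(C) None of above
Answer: B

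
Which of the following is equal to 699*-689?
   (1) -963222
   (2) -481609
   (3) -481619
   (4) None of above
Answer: 4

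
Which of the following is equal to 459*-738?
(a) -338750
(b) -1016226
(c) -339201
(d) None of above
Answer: d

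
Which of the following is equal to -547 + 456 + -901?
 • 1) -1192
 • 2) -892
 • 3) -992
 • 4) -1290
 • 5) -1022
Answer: 3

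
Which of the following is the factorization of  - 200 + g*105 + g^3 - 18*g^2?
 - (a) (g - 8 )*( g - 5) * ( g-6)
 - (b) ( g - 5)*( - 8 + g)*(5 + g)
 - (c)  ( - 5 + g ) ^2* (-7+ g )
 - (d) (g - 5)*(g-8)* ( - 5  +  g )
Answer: d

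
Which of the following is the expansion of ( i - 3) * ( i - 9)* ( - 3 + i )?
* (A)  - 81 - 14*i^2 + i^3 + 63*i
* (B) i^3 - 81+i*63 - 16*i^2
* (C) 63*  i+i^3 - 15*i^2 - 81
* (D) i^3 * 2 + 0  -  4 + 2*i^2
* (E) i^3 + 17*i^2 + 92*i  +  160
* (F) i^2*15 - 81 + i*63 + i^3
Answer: C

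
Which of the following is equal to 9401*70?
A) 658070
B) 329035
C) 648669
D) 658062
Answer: A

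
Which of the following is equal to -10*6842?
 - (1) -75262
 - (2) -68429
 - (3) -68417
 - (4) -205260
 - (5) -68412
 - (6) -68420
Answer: 6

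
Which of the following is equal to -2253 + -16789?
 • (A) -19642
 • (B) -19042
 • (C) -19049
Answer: B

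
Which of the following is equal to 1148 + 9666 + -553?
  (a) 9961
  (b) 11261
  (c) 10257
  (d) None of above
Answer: d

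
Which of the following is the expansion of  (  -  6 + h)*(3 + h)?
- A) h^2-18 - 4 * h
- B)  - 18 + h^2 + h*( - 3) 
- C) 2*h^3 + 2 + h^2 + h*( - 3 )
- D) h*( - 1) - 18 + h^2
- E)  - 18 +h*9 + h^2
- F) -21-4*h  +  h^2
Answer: B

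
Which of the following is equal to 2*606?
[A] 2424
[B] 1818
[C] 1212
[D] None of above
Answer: C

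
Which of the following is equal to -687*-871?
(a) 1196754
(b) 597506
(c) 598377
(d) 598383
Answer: c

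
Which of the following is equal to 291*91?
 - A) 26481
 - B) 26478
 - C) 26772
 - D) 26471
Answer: A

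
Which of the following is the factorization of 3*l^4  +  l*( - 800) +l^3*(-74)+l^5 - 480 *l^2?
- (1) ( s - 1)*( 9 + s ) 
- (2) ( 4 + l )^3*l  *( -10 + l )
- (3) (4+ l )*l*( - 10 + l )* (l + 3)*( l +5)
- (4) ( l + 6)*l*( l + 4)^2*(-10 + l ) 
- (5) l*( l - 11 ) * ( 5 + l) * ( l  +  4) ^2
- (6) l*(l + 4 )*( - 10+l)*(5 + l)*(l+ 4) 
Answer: 6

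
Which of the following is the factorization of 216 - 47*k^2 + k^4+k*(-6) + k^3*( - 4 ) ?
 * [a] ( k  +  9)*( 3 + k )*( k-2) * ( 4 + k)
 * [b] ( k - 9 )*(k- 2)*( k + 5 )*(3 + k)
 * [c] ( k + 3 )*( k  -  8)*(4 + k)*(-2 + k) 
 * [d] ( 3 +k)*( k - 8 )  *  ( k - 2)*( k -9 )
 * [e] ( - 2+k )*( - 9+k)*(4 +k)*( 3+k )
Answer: e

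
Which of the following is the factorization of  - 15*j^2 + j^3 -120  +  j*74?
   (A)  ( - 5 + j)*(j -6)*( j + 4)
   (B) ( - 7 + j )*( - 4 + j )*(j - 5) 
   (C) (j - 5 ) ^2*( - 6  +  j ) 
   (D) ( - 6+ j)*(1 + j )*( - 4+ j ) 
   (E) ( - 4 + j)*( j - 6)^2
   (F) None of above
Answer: F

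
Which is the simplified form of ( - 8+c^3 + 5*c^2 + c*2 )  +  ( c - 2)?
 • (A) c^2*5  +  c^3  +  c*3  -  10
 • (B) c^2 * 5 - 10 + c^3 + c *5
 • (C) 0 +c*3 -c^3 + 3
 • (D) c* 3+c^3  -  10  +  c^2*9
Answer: A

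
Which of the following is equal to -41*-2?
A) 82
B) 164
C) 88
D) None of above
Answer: A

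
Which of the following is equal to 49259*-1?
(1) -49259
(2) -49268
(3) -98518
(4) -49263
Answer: 1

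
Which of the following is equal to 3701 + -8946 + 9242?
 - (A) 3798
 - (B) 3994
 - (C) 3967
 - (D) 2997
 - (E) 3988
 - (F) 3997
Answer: F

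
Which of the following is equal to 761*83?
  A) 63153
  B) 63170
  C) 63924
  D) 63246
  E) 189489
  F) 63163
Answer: F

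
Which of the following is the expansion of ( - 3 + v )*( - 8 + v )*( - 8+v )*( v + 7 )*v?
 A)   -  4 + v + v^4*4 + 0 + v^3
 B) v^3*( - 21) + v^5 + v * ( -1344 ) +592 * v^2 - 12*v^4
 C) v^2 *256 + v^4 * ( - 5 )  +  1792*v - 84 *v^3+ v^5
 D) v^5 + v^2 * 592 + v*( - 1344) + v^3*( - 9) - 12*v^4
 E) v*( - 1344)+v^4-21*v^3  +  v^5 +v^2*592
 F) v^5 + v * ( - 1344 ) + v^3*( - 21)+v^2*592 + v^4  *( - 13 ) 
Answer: B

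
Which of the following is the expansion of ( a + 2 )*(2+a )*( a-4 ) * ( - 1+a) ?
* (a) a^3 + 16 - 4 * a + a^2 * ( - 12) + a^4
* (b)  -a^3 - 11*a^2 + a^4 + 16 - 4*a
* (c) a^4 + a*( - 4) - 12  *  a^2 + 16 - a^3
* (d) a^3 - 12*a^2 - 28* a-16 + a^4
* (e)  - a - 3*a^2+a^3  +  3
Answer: c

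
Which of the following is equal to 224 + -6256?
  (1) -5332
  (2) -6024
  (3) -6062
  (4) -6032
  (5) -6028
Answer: 4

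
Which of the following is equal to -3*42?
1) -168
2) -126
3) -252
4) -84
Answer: 2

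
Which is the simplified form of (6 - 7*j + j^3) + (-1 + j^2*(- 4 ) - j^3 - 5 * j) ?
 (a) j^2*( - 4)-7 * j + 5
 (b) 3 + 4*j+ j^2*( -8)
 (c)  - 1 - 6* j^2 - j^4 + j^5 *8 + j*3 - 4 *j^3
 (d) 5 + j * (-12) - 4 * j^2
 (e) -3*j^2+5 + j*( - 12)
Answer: d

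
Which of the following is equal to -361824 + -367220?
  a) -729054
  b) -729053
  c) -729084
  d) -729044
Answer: d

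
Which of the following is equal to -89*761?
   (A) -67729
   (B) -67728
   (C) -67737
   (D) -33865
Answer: A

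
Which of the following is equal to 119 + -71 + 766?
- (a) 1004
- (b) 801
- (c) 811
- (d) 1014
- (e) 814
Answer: e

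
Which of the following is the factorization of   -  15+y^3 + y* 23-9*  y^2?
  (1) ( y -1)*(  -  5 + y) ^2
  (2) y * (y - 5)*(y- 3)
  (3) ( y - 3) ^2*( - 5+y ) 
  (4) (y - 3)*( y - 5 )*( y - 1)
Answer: 4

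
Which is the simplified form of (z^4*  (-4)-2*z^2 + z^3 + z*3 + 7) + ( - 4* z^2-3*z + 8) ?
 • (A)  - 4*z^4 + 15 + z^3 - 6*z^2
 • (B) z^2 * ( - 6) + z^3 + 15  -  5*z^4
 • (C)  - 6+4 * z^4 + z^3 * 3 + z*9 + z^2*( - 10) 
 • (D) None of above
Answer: A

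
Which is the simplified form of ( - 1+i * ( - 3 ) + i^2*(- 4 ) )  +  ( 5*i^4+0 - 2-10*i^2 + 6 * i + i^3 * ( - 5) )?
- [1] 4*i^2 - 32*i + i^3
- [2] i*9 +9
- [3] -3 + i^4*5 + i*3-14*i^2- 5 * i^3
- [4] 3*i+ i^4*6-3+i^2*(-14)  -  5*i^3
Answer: 3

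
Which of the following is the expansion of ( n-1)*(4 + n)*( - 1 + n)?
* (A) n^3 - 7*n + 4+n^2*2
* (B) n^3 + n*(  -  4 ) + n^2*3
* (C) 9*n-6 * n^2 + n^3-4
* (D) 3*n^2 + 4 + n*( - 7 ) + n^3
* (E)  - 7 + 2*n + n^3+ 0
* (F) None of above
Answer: A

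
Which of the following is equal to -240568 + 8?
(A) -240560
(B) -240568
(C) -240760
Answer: A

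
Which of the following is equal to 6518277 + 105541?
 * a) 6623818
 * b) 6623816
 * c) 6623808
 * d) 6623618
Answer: a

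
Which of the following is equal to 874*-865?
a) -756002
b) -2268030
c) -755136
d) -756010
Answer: d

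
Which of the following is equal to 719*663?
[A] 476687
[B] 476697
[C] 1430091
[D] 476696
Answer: B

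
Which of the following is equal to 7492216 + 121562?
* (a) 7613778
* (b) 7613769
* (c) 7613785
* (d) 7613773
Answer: a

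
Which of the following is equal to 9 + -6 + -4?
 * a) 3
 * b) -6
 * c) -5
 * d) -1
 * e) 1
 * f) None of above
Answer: d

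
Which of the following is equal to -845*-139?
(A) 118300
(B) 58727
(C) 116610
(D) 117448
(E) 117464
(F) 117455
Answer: F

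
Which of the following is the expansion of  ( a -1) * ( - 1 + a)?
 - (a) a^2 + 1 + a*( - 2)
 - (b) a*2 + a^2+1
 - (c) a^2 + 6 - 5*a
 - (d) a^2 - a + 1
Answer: a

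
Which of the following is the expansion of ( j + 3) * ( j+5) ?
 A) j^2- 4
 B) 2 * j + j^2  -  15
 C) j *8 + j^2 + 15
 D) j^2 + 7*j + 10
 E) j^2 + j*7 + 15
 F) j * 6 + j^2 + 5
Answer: C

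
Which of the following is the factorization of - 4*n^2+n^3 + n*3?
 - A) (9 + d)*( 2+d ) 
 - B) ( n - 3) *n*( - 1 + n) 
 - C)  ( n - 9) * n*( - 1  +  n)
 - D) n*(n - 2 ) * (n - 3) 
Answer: B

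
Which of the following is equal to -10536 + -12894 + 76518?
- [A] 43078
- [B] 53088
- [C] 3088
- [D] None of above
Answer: B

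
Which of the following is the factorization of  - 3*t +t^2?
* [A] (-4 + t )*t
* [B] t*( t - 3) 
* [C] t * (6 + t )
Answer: B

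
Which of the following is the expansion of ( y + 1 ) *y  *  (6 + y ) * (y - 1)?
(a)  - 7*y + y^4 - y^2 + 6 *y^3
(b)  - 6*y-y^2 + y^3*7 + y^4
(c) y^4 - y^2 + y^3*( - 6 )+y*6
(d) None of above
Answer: d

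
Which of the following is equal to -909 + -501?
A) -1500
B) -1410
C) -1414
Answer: B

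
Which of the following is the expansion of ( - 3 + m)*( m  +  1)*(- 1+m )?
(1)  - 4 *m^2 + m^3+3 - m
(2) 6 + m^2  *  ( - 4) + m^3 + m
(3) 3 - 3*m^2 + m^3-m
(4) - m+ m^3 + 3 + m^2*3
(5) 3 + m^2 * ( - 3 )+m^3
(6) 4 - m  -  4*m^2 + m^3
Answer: 3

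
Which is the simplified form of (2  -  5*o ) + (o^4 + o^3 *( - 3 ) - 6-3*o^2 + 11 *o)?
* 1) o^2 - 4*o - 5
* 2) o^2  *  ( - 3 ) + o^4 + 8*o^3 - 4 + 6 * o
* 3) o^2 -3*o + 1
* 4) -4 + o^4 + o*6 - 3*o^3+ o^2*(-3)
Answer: 4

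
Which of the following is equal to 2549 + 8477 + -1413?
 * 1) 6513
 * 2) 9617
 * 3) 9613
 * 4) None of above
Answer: 3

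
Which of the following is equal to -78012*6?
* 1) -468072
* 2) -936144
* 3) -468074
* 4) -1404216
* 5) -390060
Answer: 1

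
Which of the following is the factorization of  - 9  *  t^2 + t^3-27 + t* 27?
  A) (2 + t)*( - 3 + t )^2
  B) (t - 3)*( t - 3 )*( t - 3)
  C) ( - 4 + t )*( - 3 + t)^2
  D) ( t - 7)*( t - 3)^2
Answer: B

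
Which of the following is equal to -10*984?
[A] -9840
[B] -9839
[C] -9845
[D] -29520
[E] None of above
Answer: A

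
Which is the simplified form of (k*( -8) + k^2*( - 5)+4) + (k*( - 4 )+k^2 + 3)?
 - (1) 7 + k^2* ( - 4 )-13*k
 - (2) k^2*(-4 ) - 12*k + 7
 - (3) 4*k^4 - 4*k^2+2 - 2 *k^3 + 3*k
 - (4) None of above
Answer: 2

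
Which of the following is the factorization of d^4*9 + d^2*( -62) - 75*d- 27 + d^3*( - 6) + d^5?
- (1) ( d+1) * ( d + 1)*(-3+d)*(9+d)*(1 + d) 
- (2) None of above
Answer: 1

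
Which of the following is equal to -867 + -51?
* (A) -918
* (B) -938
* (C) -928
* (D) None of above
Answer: A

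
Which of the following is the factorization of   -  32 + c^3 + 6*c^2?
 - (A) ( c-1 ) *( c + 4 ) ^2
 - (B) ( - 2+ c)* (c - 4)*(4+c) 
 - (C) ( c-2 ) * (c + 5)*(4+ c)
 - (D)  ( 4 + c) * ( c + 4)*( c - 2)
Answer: D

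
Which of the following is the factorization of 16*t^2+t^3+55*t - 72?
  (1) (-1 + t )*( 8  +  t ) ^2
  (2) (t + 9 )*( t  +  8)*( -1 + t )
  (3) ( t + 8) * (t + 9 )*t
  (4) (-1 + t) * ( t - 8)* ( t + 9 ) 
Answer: 2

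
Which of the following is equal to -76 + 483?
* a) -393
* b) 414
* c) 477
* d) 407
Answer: d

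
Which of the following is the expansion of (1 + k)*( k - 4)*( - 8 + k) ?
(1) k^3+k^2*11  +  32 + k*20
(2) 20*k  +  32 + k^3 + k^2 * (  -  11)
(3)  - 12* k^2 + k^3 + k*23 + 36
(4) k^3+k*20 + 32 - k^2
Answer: 2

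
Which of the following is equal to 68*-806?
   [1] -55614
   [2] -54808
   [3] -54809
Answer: 2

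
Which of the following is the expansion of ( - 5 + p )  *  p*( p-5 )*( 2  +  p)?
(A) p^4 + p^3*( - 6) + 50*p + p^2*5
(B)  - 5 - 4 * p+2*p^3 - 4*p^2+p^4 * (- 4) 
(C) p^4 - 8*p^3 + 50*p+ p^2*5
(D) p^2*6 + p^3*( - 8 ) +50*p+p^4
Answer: C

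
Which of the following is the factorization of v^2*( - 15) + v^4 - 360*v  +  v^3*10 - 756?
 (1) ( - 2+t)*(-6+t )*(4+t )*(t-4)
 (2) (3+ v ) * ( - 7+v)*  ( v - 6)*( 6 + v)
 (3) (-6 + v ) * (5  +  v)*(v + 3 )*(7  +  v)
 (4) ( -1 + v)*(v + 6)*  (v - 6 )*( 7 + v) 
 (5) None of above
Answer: 5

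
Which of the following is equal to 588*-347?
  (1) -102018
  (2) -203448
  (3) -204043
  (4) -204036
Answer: 4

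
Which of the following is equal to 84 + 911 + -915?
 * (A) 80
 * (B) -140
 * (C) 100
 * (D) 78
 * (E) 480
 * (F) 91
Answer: A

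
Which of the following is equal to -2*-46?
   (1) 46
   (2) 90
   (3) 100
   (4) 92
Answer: 4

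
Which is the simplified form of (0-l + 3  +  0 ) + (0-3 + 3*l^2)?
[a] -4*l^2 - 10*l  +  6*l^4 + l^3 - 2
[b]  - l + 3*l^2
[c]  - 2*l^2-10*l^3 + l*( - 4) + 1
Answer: b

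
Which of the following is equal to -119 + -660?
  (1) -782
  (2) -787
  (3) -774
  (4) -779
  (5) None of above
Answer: 4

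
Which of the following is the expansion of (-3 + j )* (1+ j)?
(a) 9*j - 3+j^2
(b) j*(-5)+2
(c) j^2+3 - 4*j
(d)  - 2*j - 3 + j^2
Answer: d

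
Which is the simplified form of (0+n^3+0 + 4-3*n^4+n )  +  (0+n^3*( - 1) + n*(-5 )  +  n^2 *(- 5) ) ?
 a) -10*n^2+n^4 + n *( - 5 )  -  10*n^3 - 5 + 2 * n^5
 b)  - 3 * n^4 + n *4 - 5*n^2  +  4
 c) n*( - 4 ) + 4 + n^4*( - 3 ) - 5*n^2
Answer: c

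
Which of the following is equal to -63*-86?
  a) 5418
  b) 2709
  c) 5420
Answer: a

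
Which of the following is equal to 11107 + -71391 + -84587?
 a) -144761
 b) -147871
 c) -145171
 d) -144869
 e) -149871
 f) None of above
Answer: f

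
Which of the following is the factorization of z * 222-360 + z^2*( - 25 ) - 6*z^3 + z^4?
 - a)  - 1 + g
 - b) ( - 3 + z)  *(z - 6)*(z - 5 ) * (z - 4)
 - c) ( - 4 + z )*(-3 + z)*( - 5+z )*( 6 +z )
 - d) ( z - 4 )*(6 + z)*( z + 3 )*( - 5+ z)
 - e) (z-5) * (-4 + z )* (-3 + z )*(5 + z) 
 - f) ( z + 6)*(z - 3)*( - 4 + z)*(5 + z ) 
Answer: c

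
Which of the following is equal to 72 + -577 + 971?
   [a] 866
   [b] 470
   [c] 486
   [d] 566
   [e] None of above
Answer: e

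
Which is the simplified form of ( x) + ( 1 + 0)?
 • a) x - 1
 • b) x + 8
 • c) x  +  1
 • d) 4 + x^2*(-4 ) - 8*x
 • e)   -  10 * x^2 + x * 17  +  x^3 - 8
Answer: c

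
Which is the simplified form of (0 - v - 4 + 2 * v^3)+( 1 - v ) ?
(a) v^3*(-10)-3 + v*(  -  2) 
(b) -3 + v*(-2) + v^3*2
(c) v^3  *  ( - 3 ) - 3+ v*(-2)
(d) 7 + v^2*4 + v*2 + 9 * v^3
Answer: b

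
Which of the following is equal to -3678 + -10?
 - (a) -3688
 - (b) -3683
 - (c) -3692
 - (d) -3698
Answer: a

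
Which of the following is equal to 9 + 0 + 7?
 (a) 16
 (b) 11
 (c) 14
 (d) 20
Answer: a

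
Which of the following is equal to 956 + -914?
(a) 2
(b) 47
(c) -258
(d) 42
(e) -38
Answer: d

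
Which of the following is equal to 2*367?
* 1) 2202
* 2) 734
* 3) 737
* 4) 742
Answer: 2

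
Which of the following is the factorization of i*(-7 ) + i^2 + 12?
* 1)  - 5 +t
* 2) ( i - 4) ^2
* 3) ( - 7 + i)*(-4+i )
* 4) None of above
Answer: 4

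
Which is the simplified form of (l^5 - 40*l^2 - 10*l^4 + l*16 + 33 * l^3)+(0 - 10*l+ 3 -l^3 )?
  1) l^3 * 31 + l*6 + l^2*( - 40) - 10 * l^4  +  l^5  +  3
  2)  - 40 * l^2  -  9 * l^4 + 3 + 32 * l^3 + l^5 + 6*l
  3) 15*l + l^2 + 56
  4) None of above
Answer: 4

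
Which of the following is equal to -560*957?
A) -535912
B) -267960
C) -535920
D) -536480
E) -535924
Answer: C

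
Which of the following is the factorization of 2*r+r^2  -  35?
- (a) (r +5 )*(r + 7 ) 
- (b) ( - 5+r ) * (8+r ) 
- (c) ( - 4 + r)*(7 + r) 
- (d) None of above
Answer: d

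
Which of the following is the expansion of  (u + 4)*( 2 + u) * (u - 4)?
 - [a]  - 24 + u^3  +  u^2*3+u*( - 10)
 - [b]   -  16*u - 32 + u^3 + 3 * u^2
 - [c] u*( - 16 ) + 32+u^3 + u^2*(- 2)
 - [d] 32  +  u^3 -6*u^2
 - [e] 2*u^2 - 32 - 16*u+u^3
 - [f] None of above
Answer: e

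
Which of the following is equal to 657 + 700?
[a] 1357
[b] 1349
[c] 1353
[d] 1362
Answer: a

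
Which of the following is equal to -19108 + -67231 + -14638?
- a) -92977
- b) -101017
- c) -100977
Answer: c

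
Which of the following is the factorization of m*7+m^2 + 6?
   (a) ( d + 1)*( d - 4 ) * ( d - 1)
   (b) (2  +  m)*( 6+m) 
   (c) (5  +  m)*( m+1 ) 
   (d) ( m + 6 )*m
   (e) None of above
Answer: e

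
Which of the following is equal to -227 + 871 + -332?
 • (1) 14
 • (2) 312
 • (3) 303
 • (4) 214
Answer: 2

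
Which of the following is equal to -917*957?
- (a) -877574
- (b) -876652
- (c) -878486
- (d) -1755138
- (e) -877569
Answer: e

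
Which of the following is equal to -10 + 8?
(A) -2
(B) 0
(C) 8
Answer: A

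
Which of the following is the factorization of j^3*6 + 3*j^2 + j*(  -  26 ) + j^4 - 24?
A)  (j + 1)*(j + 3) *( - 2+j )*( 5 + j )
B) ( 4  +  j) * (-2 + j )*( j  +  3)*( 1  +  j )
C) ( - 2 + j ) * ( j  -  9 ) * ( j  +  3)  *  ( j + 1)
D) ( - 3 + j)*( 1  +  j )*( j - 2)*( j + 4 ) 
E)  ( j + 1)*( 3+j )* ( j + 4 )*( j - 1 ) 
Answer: B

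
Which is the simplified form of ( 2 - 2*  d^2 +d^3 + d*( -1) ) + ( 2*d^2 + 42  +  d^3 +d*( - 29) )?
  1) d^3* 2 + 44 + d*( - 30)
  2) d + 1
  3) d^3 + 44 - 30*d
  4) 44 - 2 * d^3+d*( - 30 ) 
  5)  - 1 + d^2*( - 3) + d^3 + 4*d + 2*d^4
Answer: 1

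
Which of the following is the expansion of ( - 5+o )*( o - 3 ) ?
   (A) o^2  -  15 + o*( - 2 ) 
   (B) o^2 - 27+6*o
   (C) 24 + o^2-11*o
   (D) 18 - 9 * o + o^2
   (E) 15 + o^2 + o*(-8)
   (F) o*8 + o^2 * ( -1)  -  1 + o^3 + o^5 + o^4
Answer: E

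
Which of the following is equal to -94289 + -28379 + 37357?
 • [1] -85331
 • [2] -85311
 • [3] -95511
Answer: 2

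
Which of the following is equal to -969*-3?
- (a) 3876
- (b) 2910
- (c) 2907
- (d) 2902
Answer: c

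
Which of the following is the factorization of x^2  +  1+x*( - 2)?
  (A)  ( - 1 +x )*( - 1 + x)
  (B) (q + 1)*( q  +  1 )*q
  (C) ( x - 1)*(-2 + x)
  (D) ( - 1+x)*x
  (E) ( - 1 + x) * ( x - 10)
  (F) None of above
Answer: A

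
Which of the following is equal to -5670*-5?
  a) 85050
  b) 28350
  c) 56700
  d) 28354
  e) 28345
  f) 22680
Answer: b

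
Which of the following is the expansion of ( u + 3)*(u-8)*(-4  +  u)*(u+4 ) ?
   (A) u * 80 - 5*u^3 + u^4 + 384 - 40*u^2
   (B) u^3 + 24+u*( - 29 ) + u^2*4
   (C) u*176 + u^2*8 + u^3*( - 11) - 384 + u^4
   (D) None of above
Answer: A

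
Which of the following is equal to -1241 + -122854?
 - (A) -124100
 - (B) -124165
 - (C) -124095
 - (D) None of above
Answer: C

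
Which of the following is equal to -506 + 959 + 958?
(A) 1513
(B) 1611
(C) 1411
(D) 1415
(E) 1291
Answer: C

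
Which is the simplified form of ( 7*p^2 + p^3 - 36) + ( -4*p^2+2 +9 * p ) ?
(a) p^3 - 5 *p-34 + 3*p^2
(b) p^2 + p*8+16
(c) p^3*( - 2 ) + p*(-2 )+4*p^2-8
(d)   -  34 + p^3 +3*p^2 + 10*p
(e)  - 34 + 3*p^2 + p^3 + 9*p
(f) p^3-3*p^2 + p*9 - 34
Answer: e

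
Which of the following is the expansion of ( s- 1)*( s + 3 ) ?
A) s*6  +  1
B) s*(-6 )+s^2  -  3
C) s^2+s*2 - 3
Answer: C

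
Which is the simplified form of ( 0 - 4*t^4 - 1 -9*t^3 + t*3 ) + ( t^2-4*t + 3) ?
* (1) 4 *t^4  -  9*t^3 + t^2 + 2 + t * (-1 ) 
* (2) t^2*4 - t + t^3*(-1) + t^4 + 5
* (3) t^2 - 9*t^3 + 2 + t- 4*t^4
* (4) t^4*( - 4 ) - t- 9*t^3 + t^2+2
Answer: 4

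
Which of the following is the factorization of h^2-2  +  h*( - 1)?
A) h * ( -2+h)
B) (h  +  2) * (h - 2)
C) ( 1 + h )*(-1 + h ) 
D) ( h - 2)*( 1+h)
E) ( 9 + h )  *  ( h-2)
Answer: D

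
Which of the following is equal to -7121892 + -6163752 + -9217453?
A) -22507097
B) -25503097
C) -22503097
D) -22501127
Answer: C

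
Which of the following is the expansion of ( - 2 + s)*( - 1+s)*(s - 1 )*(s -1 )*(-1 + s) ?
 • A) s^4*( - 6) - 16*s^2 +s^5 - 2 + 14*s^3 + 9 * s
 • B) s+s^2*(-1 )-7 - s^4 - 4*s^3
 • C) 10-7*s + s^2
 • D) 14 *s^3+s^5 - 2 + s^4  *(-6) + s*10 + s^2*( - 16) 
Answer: A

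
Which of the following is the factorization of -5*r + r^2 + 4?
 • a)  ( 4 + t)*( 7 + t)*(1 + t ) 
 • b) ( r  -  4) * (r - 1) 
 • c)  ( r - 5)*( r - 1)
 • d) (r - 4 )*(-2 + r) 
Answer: b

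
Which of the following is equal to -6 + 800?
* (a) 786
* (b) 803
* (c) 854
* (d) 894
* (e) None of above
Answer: e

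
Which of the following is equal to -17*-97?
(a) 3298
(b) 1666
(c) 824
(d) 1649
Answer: d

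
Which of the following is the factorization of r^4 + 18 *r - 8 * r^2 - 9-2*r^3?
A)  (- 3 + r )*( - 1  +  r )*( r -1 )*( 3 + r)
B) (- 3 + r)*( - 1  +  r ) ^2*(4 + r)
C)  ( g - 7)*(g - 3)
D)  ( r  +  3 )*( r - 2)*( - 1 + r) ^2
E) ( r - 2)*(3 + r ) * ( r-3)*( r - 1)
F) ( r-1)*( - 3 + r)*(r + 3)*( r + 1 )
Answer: A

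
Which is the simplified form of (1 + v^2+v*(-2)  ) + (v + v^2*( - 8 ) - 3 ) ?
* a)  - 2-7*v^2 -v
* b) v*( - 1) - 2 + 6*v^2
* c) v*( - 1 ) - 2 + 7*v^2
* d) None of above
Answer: a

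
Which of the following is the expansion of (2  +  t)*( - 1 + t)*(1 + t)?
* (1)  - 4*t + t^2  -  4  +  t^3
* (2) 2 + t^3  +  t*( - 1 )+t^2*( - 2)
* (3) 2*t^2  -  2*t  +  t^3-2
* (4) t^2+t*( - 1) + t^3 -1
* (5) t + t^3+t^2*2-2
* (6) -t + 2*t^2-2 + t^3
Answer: 6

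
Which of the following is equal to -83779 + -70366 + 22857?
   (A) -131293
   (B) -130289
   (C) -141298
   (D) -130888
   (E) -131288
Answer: E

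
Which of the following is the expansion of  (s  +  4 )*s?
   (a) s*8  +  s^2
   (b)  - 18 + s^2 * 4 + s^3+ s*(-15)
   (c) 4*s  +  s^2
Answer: c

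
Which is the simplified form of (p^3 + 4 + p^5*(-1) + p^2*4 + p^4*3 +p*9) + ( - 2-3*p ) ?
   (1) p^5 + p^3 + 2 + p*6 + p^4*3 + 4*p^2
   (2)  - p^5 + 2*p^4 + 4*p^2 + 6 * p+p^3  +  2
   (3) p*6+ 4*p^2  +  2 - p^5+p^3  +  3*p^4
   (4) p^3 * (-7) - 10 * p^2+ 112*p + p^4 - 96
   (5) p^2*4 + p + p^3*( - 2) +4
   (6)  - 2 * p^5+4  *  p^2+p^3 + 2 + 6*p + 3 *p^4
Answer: 3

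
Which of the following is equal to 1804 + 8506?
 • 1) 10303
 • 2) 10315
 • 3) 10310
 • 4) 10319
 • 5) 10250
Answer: 3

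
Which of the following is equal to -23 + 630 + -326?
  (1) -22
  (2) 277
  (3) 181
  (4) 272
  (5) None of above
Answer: 5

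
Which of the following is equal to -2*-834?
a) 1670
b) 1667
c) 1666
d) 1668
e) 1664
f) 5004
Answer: d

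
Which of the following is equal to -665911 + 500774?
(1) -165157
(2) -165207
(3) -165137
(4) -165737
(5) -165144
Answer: 3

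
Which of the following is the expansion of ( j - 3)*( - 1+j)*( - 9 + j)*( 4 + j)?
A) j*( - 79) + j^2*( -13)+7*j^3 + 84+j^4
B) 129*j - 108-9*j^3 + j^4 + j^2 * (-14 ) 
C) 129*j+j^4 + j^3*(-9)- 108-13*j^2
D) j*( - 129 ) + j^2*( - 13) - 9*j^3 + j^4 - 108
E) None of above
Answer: C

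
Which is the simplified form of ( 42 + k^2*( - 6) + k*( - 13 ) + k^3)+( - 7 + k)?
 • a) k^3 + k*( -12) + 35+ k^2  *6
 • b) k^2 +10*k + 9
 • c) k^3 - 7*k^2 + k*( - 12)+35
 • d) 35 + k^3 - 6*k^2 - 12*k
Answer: d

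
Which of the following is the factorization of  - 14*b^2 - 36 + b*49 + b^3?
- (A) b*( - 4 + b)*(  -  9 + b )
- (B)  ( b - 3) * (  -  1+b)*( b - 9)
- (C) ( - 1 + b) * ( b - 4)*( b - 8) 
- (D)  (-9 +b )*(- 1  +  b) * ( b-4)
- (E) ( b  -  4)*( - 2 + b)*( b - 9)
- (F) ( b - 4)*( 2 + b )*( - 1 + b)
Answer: D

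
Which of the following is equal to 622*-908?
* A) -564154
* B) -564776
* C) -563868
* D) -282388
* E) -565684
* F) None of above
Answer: B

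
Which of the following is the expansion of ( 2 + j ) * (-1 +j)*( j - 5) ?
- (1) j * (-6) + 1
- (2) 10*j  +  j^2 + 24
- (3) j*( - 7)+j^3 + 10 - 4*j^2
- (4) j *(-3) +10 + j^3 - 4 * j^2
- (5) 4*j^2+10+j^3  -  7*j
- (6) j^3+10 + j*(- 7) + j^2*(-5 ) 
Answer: 3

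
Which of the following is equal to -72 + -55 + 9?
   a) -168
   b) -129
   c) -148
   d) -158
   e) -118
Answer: e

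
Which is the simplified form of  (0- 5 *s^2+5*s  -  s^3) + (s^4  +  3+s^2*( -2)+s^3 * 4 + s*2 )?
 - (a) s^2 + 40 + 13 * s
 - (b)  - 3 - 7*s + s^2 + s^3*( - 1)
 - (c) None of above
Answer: c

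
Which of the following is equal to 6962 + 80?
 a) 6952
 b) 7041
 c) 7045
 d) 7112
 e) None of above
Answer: e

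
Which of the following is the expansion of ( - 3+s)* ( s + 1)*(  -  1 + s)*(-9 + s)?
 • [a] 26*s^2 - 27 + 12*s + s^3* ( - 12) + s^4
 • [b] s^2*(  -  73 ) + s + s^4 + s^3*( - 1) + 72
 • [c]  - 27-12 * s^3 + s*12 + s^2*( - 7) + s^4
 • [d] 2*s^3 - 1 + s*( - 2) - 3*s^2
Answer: a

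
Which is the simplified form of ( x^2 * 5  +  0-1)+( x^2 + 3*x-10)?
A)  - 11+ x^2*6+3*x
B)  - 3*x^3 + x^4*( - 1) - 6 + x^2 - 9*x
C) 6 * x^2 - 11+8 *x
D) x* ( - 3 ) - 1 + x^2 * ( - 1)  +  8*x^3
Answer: A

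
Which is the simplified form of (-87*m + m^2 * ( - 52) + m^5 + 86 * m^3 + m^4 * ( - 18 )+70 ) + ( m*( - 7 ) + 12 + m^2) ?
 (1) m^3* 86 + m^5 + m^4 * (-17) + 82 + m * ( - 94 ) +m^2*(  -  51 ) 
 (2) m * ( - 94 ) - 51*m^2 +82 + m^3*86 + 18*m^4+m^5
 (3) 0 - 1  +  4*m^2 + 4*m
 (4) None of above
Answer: 4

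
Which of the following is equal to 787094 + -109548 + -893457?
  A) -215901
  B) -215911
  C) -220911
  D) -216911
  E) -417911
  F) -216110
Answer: B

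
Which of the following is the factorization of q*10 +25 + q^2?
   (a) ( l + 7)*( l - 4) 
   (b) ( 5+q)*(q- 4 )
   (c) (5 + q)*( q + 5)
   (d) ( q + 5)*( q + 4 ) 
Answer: c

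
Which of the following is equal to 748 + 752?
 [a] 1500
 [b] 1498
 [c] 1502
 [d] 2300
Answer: a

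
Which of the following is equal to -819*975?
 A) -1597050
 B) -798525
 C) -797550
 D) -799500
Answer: B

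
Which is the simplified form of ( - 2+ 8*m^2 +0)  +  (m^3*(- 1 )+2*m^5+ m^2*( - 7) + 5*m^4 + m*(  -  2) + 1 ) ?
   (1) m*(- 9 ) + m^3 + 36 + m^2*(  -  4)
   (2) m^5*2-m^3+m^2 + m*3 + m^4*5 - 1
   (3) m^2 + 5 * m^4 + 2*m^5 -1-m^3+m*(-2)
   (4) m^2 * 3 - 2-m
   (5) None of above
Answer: 3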